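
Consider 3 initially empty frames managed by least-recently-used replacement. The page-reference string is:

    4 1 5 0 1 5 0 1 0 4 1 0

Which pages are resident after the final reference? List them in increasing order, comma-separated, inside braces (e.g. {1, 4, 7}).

4 -> miss, frames [4]
1 -> miss, frames [4, 1]
5 -> miss, frames [4, 1, 5]
0 -> miss, evict 4, frames [1, 5, 0]
1 -> hit
5 -> hit
0 -> hit
1 -> hit
0 -> hit
4 -> miss, evict 5, frames [1, 0, 4]
1 -> hit
0 -> hit

{0, 1, 4}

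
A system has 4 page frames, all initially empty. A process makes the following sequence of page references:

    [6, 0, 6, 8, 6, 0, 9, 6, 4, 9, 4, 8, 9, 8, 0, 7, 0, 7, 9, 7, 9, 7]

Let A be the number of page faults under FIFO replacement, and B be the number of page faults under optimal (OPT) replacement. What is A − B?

Under FIFO: F F . F . . F . F . . . . . . F F . . . . . → 7 faults.
Under OPT: F F . F . . F . F . . . . . . F . . . . . . → 6 faults.
A − B = 7 − 6 = 1.

1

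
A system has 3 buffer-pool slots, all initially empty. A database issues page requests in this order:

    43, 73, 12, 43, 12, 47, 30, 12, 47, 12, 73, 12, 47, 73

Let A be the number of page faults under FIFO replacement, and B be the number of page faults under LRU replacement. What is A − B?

Under FIFO: F F F . . F F . . . F F F . → 8 faults.
Under LRU: F F F . . F F . . . F . . . → 6 faults.
A − B = 8 − 6 = 2.

2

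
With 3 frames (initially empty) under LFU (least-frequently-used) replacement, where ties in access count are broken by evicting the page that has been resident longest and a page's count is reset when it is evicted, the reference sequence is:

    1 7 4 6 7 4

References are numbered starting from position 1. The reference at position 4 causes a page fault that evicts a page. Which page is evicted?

1

pos 1: 1 → fault, frames [1]
pos 2: 7 → fault, frames [1, 7]
pos 3: 4 → fault, frames [1, 7, 4]
pos 4: 6 → fault, evict 1, frames [7, 4, 6]
At position 4, page 1 is evicted.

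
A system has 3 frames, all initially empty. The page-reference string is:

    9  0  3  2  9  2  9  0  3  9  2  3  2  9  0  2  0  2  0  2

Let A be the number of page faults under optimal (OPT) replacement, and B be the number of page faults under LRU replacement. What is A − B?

Under OPT: F F F F . . . . F . . . . . F . . . . . → 6 faults.
Under LRU: F F F F F . . F F . F . . . F . . . . . → 9 faults.
A − B = 6 − 9 = -3.

-3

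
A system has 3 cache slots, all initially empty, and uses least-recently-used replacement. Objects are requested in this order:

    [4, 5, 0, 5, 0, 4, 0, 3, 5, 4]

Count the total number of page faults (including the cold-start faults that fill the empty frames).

6

4 -> miss, frames {4}
5 -> miss, frames {4,5}
0 -> miss, frames {4,5,0}
5 -> hit
0 -> hit
4 -> hit
0 -> hit
3 -> miss, evict 5, frames {4,0,3}
5 -> miss, evict 4, frames {0,3,5}
4 -> miss, evict 0, frames {3,5,4}
Page faults: 6.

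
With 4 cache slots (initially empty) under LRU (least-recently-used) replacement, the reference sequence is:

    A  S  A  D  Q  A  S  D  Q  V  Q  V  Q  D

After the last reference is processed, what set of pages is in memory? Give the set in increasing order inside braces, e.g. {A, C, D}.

A → fault, frames [A]
S → fault, frames [A, S]
A → hit
D → fault, frames [S, A, D]
Q → fault, frames [S, A, D, Q]
A → hit
S → hit
D → hit
Q → hit
V → fault, evict A, frames [S, D, Q, V]
Q → hit
V → hit
Q → hit
D → hit

{D, Q, S, V}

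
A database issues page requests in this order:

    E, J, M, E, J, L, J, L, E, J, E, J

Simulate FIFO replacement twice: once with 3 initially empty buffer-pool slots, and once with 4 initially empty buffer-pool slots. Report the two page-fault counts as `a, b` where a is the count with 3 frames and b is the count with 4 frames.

3 frames: F F F . . F . . F F . . → 6 faults.
4 frames: F F F . . F . . . . . . → 4 faults.
4 < 6: adding a frame reduced faults, as is typical.

6, 4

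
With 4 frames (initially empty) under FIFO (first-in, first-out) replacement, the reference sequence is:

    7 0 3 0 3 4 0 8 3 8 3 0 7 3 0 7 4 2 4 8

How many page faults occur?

7 -> miss, frames [7]
0 -> miss, frames [7, 0]
3 -> miss, frames [7, 0, 3]
0 -> hit
3 -> hit
4 -> miss, frames [7, 0, 3, 4]
0 -> hit
8 -> miss, evict 7, frames [0, 3, 4, 8]
3 -> hit
8 -> hit
3 -> hit
0 -> hit
7 -> miss, evict 0, frames [3, 4, 8, 7]
3 -> hit
0 -> miss, evict 3, frames [4, 8, 7, 0]
7 -> hit
4 -> hit
2 -> miss, evict 4, frames [8, 7, 0, 2]
4 -> miss, evict 8, frames [7, 0, 2, 4]
8 -> miss, evict 7, frames [0, 2, 4, 8]
Page faults: 10.

10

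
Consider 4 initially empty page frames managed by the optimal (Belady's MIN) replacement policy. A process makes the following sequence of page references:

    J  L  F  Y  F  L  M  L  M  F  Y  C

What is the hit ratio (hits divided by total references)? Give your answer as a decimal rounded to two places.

0.50

J: miss, frames [J]
L: miss, frames [J, L]
F: miss, frames [J, L, F]
Y: miss, frames [J, L, F, Y]
F: hit
L: hit
M: miss, evict J, frames [L, F, Y, M]
L: hit
M: hit
F: hit
Y: hit
C: miss, evict M, frames [L, F, Y, C]
Hits: 6 of 12 references → 6/12 = 0.5000.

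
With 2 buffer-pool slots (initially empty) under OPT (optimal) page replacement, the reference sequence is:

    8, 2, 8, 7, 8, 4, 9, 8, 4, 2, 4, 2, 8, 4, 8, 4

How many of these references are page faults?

8

8 -> miss, frames {8}
2 -> miss, frames {8,2}
8 -> hit
7 -> miss, evict 2, frames {8,7}
8 -> hit
4 -> miss, evict 7, frames {8,4}
9 -> miss, evict 4, frames {8,9}
8 -> hit
4 -> miss, evict 9, frames {8,4}
2 -> miss, evict 8, frames {4,2}
4 -> hit
2 -> hit
8 -> miss, evict 2, frames {4,8}
4 -> hit
8 -> hit
4 -> hit
Page faults: 8.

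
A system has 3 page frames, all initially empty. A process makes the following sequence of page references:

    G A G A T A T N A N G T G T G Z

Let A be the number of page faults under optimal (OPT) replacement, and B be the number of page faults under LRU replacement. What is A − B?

Under OPT: F F . . F . . F . . . F . . . F → 6 faults.
Under LRU: F F . . F . . F . . F F . . . F → 7 faults.
A − B = 6 − 7 = -1.

-1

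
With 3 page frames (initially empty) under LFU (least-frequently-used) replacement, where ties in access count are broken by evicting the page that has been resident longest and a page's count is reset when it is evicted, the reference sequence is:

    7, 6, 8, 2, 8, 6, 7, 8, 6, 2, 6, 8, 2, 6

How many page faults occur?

6

7 → fault, frames [7]
6 → fault, frames [7, 6]
8 → fault, frames [7, 6, 8]
2 → fault, evict 7, frames [6, 8, 2]
8 → hit
6 → hit
7 → fault, evict 2, frames [6, 8, 7]
8 → hit
6 → hit
2 → fault, evict 7, frames [6, 8, 2]
6 → hit
8 → hit
2 → hit
6 → hit
Page faults: 6.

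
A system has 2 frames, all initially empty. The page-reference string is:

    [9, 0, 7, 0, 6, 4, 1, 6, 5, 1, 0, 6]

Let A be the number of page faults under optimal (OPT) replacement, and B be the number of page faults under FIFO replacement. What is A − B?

-2

Under OPT: F F F . F F F . F . F F → 9 faults.
Under FIFO: F F F . F F F F F F F F → 11 faults.
A − B = 9 − 11 = -2.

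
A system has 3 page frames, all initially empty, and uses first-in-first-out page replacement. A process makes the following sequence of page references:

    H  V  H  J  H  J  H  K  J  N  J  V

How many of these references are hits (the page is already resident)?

6

H -> fault, frames {H}
V -> fault, frames {H,V}
H -> hit
J -> fault, frames {H,V,J}
H -> hit
J -> hit
H -> hit
K -> fault, evict H, frames {V,J,K}
J -> hit
N -> fault, evict V, frames {J,K,N}
J -> hit
V -> fault, evict J, frames {K,N,V}
Hits: 6.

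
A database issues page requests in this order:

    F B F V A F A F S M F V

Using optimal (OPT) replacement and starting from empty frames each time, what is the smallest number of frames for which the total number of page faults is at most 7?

2

f=1: 12 faults
f=2: 7 faults
f=3: 6 faults
f=4: 6 faults
f=5: 6 faults
f=6: 6 faults
Smallest f with faults ≤ 7 is 2.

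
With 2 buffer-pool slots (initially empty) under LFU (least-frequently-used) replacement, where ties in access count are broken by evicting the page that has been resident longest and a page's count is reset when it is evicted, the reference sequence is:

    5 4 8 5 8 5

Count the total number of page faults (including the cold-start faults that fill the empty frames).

5 -> miss, frames [5]
4 -> miss, frames [5, 4]
8 -> miss, evict 5, frames [4, 8]
5 -> miss, evict 4, frames [8, 5]
8 -> hit
5 -> hit
Page faults: 4.

4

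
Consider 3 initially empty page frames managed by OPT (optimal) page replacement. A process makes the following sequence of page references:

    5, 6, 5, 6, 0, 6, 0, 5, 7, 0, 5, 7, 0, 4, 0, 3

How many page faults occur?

5 → fault, frames {5}
6 → fault, frames {5,6}
5 → hit
6 → hit
0 → fault, frames {5,6,0}
6 → hit
0 → hit
5 → hit
7 → fault, evict 6, frames {5,0,7}
0 → hit
5 → hit
7 → hit
0 → hit
4 → fault, evict 7, frames {5,0,4}
0 → hit
3 → fault, evict 4, frames {5,0,3}
Page faults: 6.

6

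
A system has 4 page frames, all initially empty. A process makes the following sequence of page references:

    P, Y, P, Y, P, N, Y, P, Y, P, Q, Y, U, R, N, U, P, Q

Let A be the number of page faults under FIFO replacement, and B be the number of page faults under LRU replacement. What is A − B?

Under FIFO: F F . . . F . . . . F . F F . . F . → 7 faults.
Under LRU: F F . . . F . . . . F . F F F . F F → 9 faults.
A − B = 7 − 9 = -2.

-2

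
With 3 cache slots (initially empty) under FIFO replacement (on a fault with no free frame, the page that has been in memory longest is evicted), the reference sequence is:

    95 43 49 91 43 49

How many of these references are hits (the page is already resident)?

2

95: fault, frames [95]
43: fault, frames [95, 43]
49: fault, frames [95, 43, 49]
91: fault, evict 95, frames [43, 49, 91]
43: hit
49: hit
Hits: 2.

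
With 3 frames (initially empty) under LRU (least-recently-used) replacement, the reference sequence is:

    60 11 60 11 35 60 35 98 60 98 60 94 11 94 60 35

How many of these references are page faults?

60 -> fault, frames (60)
11 -> fault, frames (60 11)
60 -> hit
11 -> hit
35 -> fault, frames (60 11 35)
60 -> hit
35 -> hit
98 -> fault, evict 11, frames (60 35 98)
60 -> hit
98 -> hit
60 -> hit
94 -> fault, evict 35, frames (98 60 94)
11 -> fault, evict 98, frames (60 94 11)
94 -> hit
60 -> hit
35 -> fault, evict 11, frames (94 60 35)
Page faults: 7.

7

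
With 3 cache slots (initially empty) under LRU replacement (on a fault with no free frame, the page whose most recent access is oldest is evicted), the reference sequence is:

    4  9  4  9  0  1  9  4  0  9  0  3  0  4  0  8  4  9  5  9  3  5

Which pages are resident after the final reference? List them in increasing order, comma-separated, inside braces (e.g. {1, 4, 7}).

{3, 5, 9}

4: miss, frames [4]
9: miss, frames [4, 9]
4: hit
9: hit
0: miss, frames [4, 9, 0]
1: miss, evict 4, frames [9, 0, 1]
9: hit
4: miss, evict 0, frames [1, 9, 4]
0: miss, evict 1, frames [9, 4, 0]
9: hit
0: hit
3: miss, evict 4, frames [9, 0, 3]
0: hit
4: miss, evict 9, frames [3, 0, 4]
0: hit
8: miss, evict 3, frames [4, 0, 8]
4: hit
9: miss, evict 0, frames [8, 4, 9]
5: miss, evict 8, frames [4, 9, 5]
9: hit
3: miss, evict 4, frames [5, 9, 3]
5: hit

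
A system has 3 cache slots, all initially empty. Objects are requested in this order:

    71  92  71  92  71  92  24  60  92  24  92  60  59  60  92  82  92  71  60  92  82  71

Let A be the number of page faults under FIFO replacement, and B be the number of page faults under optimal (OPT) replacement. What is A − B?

4

Under FIFO: F F . . . . F F . . . . F . F F . F F F F F → 12 faults.
Under OPT: F F . . . . F F . . . . F . . F . F . . F . → 8 faults.
A − B = 12 − 8 = 4.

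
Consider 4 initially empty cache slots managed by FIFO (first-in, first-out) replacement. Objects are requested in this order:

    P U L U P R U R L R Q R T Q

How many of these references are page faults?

6

P: miss, frames [P]
U: miss, frames [P, U]
L: miss, frames [P, U, L]
U: hit
P: hit
R: miss, frames [P, U, L, R]
U: hit
R: hit
L: hit
R: hit
Q: miss, evict P, frames [U, L, R, Q]
R: hit
T: miss, evict U, frames [L, R, Q, T]
Q: hit
Page faults: 6.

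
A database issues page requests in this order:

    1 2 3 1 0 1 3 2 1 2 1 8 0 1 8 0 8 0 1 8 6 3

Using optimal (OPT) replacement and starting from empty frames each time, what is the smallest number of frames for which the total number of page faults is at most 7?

f=1: 22 faults
f=2: 12 faults
f=3: 8 faults
f=4: 6 faults
f=5: 6 faults
f=6: 6 faults
Smallest f with faults ≤ 7 is 4.

4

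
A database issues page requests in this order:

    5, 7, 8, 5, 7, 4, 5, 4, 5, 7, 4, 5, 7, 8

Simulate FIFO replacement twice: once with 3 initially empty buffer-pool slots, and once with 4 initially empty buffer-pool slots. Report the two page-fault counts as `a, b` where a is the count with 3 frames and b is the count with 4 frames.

3 frames: F F F . . F F . . F . . . F → 7 faults.
4 frames: F F F . . F . . . . . . . . → 4 faults.
4 < 7: adding a frame reduced faults, as is typical.

7, 4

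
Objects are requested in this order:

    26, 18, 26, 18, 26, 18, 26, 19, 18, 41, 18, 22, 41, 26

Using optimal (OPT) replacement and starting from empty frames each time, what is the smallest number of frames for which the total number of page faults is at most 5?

f=1: 14 faults
f=2: 6 faults
f=3: 5 faults
f=4: 5 faults
f=5: 5 faults
Smallest f with faults ≤ 5 is 3.

3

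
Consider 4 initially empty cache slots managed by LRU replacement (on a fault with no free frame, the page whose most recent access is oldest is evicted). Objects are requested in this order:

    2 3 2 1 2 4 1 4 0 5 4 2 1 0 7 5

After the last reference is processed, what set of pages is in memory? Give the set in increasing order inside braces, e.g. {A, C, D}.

2 → fault, frames {2}
3 → fault, frames {2,3}
2 → hit
1 → fault, frames {3,2,1}
2 → hit
4 → fault, frames {3,1,2,4}
1 → hit
4 → hit
0 → fault, evict 3, frames {2,1,4,0}
5 → fault, evict 2, frames {1,4,0,5}
4 → hit
2 → fault, evict 1, frames {0,5,4,2}
1 → fault, evict 0, frames {5,4,2,1}
0 → fault, evict 5, frames {4,2,1,0}
7 → fault, evict 4, frames {2,1,0,7}
5 → fault, evict 2, frames {1,0,7,5}

{0, 1, 5, 7}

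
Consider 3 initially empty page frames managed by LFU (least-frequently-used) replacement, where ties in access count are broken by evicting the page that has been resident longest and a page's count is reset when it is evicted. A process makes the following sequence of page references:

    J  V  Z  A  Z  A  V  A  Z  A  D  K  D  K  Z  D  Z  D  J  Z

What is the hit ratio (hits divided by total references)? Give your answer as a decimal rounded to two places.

J: fault, frames [J]
V: fault, frames [J, V]
Z: fault, frames [J, V, Z]
A: fault, evict J, frames [V, Z, A]
Z: hit
A: hit
V: hit
A: hit
Z: hit
A: hit
D: fault, evict V, frames [Z, A, D]
K: fault, evict D, frames [Z, A, K]
D: fault, evict K, frames [Z, A, D]
K: fault, evict D, frames [Z, A, K]
Z: hit
D: fault, evict K, frames [Z, A, D]
Z: hit
D: hit
J: fault, evict D, frames [Z, A, J]
Z: hit
Hits: 10 of 20 references → 10/20 = 0.5000.

0.50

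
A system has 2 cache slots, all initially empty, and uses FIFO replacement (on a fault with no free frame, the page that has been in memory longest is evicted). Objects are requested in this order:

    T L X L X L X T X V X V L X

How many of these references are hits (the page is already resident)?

7

T → fault, frames [T]
L → fault, frames [T, L]
X → fault, evict T, frames [L, X]
L → hit
X → hit
L → hit
X → hit
T → fault, evict L, frames [X, T]
X → hit
V → fault, evict X, frames [T, V]
X → fault, evict T, frames [V, X]
V → hit
L → fault, evict V, frames [X, L]
X → hit
Hits: 7.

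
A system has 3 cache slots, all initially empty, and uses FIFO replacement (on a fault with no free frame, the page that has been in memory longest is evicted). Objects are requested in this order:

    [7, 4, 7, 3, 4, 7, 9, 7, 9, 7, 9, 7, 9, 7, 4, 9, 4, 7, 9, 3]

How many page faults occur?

7: miss, frames {7}
4: miss, frames {7,4}
7: hit
3: miss, frames {7,4,3}
4: hit
7: hit
9: miss, evict 7, frames {4,3,9}
7: miss, evict 4, frames {3,9,7}
9: hit
7: hit
9: hit
7: hit
9: hit
7: hit
4: miss, evict 3, frames {9,7,4}
9: hit
4: hit
7: hit
9: hit
3: miss, evict 9, frames {7,4,3}
Page faults: 7.

7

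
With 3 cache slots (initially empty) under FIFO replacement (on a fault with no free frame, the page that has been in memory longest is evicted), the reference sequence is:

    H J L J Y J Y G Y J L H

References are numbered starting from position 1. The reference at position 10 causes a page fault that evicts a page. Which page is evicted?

pos 1: H -> fault, frames [H]
pos 2: J -> fault, frames [H, J]
pos 3: L -> fault, frames [H, J, L]
pos 4: J -> hit
pos 5: Y -> fault, evict H, frames [J, L, Y]
pos 6: J -> hit
pos 7: Y -> hit
pos 8: G -> fault, evict J, frames [L, Y, G]
pos 9: Y -> hit
pos 10: J -> fault, evict L, frames [Y, G, J]
At position 10, page L is evicted.

L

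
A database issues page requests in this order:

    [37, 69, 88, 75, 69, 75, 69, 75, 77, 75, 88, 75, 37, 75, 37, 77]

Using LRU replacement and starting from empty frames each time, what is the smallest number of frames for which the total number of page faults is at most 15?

2

f=1: 16 faults
f=2: 9 faults
f=3: 8 faults
f=4: 6 faults
f=5: 5 faults
Smallest f with faults ≤ 15 is 2.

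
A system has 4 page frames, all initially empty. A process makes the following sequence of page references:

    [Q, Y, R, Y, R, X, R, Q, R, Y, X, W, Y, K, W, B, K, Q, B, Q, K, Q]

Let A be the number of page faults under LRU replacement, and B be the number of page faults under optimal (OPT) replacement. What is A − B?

1

Under LRU: F F F . . F . . . . . F . F . F . F . . . . → 8 faults.
Under OPT: F F F . . F . . . . . F . F . F . . . . . . → 7 faults.
A − B = 8 − 7 = 1.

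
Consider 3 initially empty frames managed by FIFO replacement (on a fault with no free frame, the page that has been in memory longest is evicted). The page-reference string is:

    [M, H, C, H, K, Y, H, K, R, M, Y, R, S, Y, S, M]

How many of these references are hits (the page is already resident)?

M: miss, frames [M]
H: miss, frames [M, H]
C: miss, frames [M, H, C]
H: hit
K: miss, evict M, frames [H, C, K]
Y: miss, evict H, frames [C, K, Y]
H: miss, evict C, frames [K, Y, H]
K: hit
R: miss, evict K, frames [Y, H, R]
M: miss, evict Y, frames [H, R, M]
Y: miss, evict H, frames [R, M, Y]
R: hit
S: miss, evict R, frames [M, Y, S]
Y: hit
S: hit
M: hit
Hits: 6.

6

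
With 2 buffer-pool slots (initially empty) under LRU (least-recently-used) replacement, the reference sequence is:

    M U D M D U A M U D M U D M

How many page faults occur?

13

M → miss, frames (M)
U → miss, frames (M U)
D → miss, evict M, frames (U D)
M → miss, evict U, frames (D M)
D → hit
U → miss, evict M, frames (D U)
A → miss, evict D, frames (U A)
M → miss, evict U, frames (A M)
U → miss, evict A, frames (M U)
D → miss, evict M, frames (U D)
M → miss, evict U, frames (D M)
U → miss, evict D, frames (M U)
D → miss, evict M, frames (U D)
M → miss, evict U, frames (D M)
Page faults: 13.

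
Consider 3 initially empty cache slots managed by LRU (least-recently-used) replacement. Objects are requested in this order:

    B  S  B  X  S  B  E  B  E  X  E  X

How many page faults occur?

5

B -> fault, frames (B)
S -> fault, frames (B S)
B -> hit
X -> fault, frames (S B X)
S -> hit
B -> hit
E -> fault, evict X, frames (S B E)
B -> hit
E -> hit
X -> fault, evict S, frames (B E X)
E -> hit
X -> hit
Page faults: 5.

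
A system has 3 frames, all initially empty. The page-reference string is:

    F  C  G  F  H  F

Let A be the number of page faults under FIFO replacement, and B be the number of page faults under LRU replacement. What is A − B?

1

Under FIFO: F F F . F F → 5 faults.
Under LRU: F F F . F . → 4 faults.
A − B = 5 − 4 = 1.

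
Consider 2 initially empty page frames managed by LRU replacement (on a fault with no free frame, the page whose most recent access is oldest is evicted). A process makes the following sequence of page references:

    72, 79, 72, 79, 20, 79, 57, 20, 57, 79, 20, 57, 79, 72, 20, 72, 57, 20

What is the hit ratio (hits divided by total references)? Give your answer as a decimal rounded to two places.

0.28

72 -> miss, frames {72}
79 -> miss, frames {72,79}
72 -> hit
79 -> hit
20 -> miss, evict 72, frames {79,20}
79 -> hit
57 -> miss, evict 20, frames {79,57}
20 -> miss, evict 79, frames {57,20}
57 -> hit
79 -> miss, evict 20, frames {57,79}
20 -> miss, evict 57, frames {79,20}
57 -> miss, evict 79, frames {20,57}
79 -> miss, evict 20, frames {57,79}
72 -> miss, evict 57, frames {79,72}
20 -> miss, evict 79, frames {72,20}
72 -> hit
57 -> miss, evict 20, frames {72,57}
20 -> miss, evict 72, frames {57,20}
Hits: 5 of 18 references → 5/18 = 0.2778.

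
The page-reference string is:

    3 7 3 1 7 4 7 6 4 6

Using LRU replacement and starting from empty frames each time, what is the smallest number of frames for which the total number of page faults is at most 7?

2

f=1: 10 faults
f=2: 7 faults
f=3: 5 faults
f=4: 5 faults
f=5: 5 faults
Smallest f with faults ≤ 7 is 2.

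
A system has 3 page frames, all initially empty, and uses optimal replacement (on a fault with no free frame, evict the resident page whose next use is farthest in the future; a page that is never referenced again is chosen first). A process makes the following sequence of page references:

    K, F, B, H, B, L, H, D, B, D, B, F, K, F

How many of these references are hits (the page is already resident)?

6

K -> fault, frames {K}
F -> fault, frames {K,F}
B -> fault, frames {K,F,B}
H -> fault, evict K, frames {F,B,H}
B -> hit
L -> fault, evict F, frames {B,H,L}
H -> hit
D -> fault, evict L, frames {B,H,D}
B -> hit
D -> hit
B -> hit
F -> fault, evict D, frames {B,H,F}
K -> fault, evict H, frames {B,F,K}
F -> hit
Hits: 6.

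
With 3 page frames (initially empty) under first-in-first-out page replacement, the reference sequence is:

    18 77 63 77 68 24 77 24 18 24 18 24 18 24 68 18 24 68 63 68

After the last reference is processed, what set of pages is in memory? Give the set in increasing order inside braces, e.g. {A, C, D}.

18 -> fault, frames (18)
77 -> fault, frames (18 77)
63 -> fault, frames (18 77 63)
77 -> hit
68 -> fault, evict 18, frames (77 63 68)
24 -> fault, evict 77, frames (63 68 24)
77 -> fault, evict 63, frames (68 24 77)
24 -> hit
18 -> fault, evict 68, frames (24 77 18)
24 -> hit
18 -> hit
24 -> hit
18 -> hit
24 -> hit
68 -> fault, evict 24, frames (77 18 68)
18 -> hit
24 -> fault, evict 77, frames (18 68 24)
68 -> hit
63 -> fault, evict 18, frames (68 24 63)
68 -> hit

{24, 63, 68}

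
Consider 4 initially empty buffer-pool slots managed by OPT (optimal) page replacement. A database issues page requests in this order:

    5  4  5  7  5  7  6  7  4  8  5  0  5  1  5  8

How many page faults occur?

7

5 -> miss, frames [5]
4 -> miss, frames [5, 4]
5 -> hit
7 -> miss, frames [5, 4, 7]
5 -> hit
7 -> hit
6 -> miss, frames [5, 4, 7, 6]
7 -> hit
4 -> hit
8 -> miss, evict 6, frames [5, 4, 7, 8]
5 -> hit
0 -> miss, evict 7, frames [5, 4, 8, 0]
5 -> hit
1 -> miss, evict 0, frames [5, 4, 8, 1]
5 -> hit
8 -> hit
Page faults: 7.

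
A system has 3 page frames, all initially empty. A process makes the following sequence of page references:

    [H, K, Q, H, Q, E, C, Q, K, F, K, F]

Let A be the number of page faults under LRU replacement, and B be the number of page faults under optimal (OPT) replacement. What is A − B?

Under LRU: F F F . . F F . F F . . → 7 faults.
Under OPT: F F F . . F F . . F . . → 6 faults.
A − B = 7 − 6 = 1.

1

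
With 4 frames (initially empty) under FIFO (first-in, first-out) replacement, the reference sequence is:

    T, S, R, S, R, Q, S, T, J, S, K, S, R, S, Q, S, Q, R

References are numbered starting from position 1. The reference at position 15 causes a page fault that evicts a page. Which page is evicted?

J

pos 1: T -> miss, frames [T]
pos 2: S -> miss, frames [T, S]
pos 3: R -> miss, frames [T, S, R]
pos 4: S -> hit
pos 5: R -> hit
pos 6: Q -> miss, frames [T, S, R, Q]
pos 7: S -> hit
pos 8: T -> hit
pos 9: J -> miss, evict T, frames [S, R, Q, J]
pos 10: S -> hit
pos 11: K -> miss, evict S, frames [R, Q, J, K]
pos 12: S -> miss, evict R, frames [Q, J, K, S]
pos 13: R -> miss, evict Q, frames [J, K, S, R]
pos 14: S -> hit
pos 15: Q -> miss, evict J, frames [K, S, R, Q]
At position 15, page J is evicted.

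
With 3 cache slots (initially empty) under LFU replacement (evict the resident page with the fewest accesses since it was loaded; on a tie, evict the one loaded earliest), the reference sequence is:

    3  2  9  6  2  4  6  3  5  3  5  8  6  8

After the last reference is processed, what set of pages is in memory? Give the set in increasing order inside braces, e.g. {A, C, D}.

3 -> fault, frames (3)
2 -> fault, frames (3 2)
9 -> fault, frames (3 2 9)
6 -> fault, evict 3, frames (2 9 6)
2 -> hit
4 -> fault, evict 9, frames (2 6 4)
6 -> hit
3 -> fault, evict 4, frames (2 6 3)
5 -> fault, evict 3, frames (2 6 5)
3 -> fault, evict 5, frames (2 6 3)
5 -> fault, evict 3, frames (2 6 5)
8 -> fault, evict 5, frames (2 6 8)
6 -> hit
8 -> hit

{2, 6, 8}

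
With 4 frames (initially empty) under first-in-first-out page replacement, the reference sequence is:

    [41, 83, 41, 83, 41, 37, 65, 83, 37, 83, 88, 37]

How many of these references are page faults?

41 → fault, frames {41}
83 → fault, frames {41,83}
41 → hit
83 → hit
41 → hit
37 → fault, frames {41,83,37}
65 → fault, frames {41,83,37,65}
83 → hit
37 → hit
83 → hit
88 → fault, evict 41, frames {83,37,65,88}
37 → hit
Page faults: 5.

5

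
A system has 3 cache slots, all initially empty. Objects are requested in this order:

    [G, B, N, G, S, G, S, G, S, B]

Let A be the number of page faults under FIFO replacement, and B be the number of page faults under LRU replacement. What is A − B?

1

Under FIFO: F F F . F F . . . F → 6 faults.
Under LRU: F F F . F . . . . F → 5 faults.
A − B = 6 − 5 = 1.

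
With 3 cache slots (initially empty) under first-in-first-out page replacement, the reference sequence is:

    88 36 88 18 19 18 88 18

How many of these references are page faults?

5

88 → fault, frames {88}
36 → fault, frames {88,36}
88 → hit
18 → fault, frames {88,36,18}
19 → fault, evict 88, frames {36,18,19}
18 → hit
88 → fault, evict 36, frames {18,19,88}
18 → hit
Page faults: 5.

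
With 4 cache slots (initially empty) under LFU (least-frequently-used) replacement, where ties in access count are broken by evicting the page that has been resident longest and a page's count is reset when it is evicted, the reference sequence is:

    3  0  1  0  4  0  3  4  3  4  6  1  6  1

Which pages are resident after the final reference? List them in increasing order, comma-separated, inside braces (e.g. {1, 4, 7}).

3 -> miss, frames (3)
0 -> miss, frames (3 0)
1 -> miss, frames (3 0 1)
0 -> hit
4 -> miss, frames (3 0 1 4)
0 -> hit
3 -> hit
4 -> hit
3 -> hit
4 -> hit
6 -> miss, evict 1, frames (3 0 4 6)
1 -> miss, evict 6, frames (3 0 4 1)
6 -> miss, evict 1, frames (3 0 4 6)
1 -> miss, evict 6, frames (3 0 4 1)

{0, 1, 3, 4}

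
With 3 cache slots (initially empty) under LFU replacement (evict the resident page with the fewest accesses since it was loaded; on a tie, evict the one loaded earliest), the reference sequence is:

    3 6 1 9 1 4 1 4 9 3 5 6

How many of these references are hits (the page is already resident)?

4

3: miss, frames {3}
6: miss, frames {3,6}
1: miss, frames {3,6,1}
9: miss, evict 3, frames {6,1,9}
1: hit
4: miss, evict 6, frames {1,9,4}
1: hit
4: hit
9: hit
3: miss, evict 9, frames {1,4,3}
5: miss, evict 3, frames {1,4,5}
6: miss, evict 5, frames {1,4,6}
Hits: 4.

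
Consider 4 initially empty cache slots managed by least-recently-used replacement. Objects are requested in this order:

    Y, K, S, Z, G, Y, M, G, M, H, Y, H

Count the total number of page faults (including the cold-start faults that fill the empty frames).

8

Y → miss, frames (Y)
K → miss, frames (Y K)
S → miss, frames (Y K S)
Z → miss, frames (Y K S Z)
G → miss, evict Y, frames (K S Z G)
Y → miss, evict K, frames (S Z G Y)
M → miss, evict S, frames (Z G Y M)
G → hit
M → hit
H → miss, evict Z, frames (Y G M H)
Y → hit
H → hit
Page faults: 8.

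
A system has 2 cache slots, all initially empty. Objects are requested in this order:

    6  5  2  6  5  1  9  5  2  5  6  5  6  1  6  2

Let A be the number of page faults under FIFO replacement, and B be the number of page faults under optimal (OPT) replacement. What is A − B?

Under FIFO: F F F F F F F F F . F F . F F F → 14 faults.
Under OPT: F F F . F F F . F . F . . F . F → 10 faults.
A − B = 14 − 10 = 4.

4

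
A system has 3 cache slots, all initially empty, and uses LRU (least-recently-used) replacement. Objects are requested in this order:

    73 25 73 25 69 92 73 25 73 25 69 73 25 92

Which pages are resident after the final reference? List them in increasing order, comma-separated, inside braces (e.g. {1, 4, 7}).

73 -> miss, frames (73)
25 -> miss, frames (73 25)
73 -> hit
25 -> hit
69 -> miss, frames (73 25 69)
92 -> miss, evict 73, frames (25 69 92)
73 -> miss, evict 25, frames (69 92 73)
25 -> miss, evict 69, frames (92 73 25)
73 -> hit
25 -> hit
69 -> miss, evict 92, frames (73 25 69)
73 -> hit
25 -> hit
92 -> miss, evict 69, frames (73 25 92)

{25, 73, 92}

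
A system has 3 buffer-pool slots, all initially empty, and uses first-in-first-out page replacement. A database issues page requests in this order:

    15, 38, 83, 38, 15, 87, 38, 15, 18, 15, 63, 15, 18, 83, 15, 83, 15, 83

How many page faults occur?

9

15 → miss, frames [15]
38 → miss, frames [15, 38]
83 → miss, frames [15, 38, 83]
38 → hit
15 → hit
87 → miss, evict 15, frames [38, 83, 87]
38 → hit
15 → miss, evict 38, frames [83, 87, 15]
18 → miss, evict 83, frames [87, 15, 18]
15 → hit
63 → miss, evict 87, frames [15, 18, 63]
15 → hit
18 → hit
83 → miss, evict 15, frames [18, 63, 83]
15 → miss, evict 18, frames [63, 83, 15]
83 → hit
15 → hit
83 → hit
Page faults: 9.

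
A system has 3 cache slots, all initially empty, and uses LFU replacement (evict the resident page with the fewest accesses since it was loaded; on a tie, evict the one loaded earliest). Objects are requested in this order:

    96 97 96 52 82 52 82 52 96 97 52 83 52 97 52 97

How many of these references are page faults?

7

96: fault, frames {96}
97: fault, frames {96,97}
96: hit
52: fault, frames {96,97,52}
82: fault, evict 97, frames {96,52,82}
52: hit
82: hit
52: hit
96: hit
97: fault, evict 82, frames {96,52,97}
52: hit
83: fault, evict 97, frames {96,52,83}
52: hit
97: fault, evict 83, frames {96,52,97}
52: hit
97: hit
Page faults: 7.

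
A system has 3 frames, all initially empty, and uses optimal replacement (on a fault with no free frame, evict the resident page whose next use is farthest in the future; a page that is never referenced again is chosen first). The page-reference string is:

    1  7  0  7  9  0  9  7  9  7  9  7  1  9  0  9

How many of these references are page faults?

1 -> fault, frames (1)
7 -> fault, frames (1 7)
0 -> fault, frames (1 7 0)
7 -> hit
9 -> fault, evict 1, frames (7 0 9)
0 -> hit
9 -> hit
7 -> hit
9 -> hit
7 -> hit
9 -> hit
7 -> hit
1 -> fault, evict 7, frames (0 9 1)
9 -> hit
0 -> hit
9 -> hit
Page faults: 5.

5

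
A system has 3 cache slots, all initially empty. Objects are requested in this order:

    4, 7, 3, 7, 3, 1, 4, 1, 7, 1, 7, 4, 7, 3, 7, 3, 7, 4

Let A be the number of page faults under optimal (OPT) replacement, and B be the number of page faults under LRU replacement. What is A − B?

-2

Under OPT: F F F . . F . . . . . . . F . . . . → 5 faults.
Under LRU: F F F . . F F . F . . . . F . . . . → 7 faults.
A − B = 5 − 7 = -2.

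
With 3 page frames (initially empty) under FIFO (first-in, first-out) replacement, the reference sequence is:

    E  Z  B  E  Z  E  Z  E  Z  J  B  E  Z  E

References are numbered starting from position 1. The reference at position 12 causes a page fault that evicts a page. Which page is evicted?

Z

pos 1: E -> fault, frames {E}
pos 2: Z -> fault, frames {E,Z}
pos 3: B -> fault, frames {E,Z,B}
pos 4: E -> hit
pos 5: Z -> hit
pos 6: E -> hit
pos 7: Z -> hit
pos 8: E -> hit
pos 9: Z -> hit
pos 10: J -> fault, evict E, frames {Z,B,J}
pos 11: B -> hit
pos 12: E -> fault, evict Z, frames {B,J,E}
At position 12, page Z is evicted.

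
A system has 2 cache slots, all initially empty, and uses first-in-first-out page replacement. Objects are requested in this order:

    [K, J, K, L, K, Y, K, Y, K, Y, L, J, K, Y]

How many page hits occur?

5

K -> fault, frames (K)
J -> fault, frames (K J)
K -> hit
L -> fault, evict K, frames (J L)
K -> fault, evict J, frames (L K)
Y -> fault, evict L, frames (K Y)
K -> hit
Y -> hit
K -> hit
Y -> hit
L -> fault, evict K, frames (Y L)
J -> fault, evict Y, frames (L J)
K -> fault, evict L, frames (J K)
Y -> fault, evict J, frames (K Y)
Hits: 5.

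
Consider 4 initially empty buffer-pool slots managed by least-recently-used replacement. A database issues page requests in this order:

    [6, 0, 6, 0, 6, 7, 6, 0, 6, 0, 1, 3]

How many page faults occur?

6 → fault, frames (6)
0 → fault, frames (6 0)
6 → hit
0 → hit
6 → hit
7 → fault, frames (0 6 7)
6 → hit
0 → hit
6 → hit
0 → hit
1 → fault, frames (7 6 0 1)
3 → fault, evict 7, frames (6 0 1 3)
Page faults: 5.

5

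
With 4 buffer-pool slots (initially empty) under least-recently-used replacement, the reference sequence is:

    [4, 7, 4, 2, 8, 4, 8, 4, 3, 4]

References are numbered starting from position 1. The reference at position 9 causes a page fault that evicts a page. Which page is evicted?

pos 1: 4: miss, frames {4}
pos 2: 7: miss, frames {4,7}
pos 3: 4: hit
pos 4: 2: miss, frames {7,4,2}
pos 5: 8: miss, frames {7,4,2,8}
pos 6: 4: hit
pos 7: 8: hit
pos 8: 4: hit
pos 9: 3: miss, evict 7, frames {2,8,4,3}
At position 9, page 7 is evicted.

7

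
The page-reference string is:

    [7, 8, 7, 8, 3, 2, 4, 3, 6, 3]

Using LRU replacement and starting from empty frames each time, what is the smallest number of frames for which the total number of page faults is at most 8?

2

f=1: 10 faults
f=2: 7 faults
f=3: 6 faults
f=4: 6 faults
f=5: 6 faults
f=6: 6 faults
Smallest f with faults ≤ 8 is 2.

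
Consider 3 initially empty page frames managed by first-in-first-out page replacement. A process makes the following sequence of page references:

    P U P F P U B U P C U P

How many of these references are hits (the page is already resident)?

5

P -> miss, frames [P]
U -> miss, frames [P, U]
P -> hit
F -> miss, frames [P, U, F]
P -> hit
U -> hit
B -> miss, evict P, frames [U, F, B]
U -> hit
P -> miss, evict U, frames [F, B, P]
C -> miss, evict F, frames [B, P, C]
U -> miss, evict B, frames [P, C, U]
P -> hit
Hits: 5.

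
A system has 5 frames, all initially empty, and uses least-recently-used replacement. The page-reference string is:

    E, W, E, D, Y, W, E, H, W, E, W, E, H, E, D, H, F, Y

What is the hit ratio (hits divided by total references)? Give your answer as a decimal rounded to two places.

E -> fault, frames (E)
W -> fault, frames (E W)
E -> hit
D -> fault, frames (W E D)
Y -> fault, frames (W E D Y)
W -> hit
E -> hit
H -> fault, frames (D Y W E H)
W -> hit
E -> hit
W -> hit
E -> hit
H -> hit
E -> hit
D -> hit
H -> hit
F -> fault, evict Y, frames (W E D H F)
Y -> fault, evict W, frames (E D H F Y)
Hits: 11 of 18 references → 11/18 = 0.6111.

0.61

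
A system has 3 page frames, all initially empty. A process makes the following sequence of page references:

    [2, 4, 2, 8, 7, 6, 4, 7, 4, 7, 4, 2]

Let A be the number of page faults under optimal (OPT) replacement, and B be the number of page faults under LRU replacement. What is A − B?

-1

Under OPT: F F . F F F . . . . . F → 6 faults.
Under LRU: F F . F F F F . . . . F → 7 faults.
A − B = 6 − 7 = -1.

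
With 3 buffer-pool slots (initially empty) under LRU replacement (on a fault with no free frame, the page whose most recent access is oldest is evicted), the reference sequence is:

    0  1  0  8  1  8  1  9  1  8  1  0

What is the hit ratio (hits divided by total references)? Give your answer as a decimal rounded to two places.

0 → fault, frames [0]
1 → fault, frames [0, 1]
0 → hit
8 → fault, frames [1, 0, 8]
1 → hit
8 → hit
1 → hit
9 → fault, evict 0, frames [8, 1, 9]
1 → hit
8 → hit
1 → hit
0 → fault, evict 9, frames [8, 1, 0]
Hits: 7 of 12 references → 7/12 = 0.5833.

0.58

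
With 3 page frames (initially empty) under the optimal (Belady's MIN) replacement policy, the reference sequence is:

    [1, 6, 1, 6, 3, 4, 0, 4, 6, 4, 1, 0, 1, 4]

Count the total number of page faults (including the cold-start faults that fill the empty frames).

1: miss, frames (1)
6: miss, frames (1 6)
1: hit
6: hit
3: miss, frames (1 6 3)
4: miss, evict 3, frames (1 6 4)
0: miss, evict 1, frames (6 4 0)
4: hit
6: hit
4: hit
1: miss, evict 6, frames (4 0 1)
0: hit
1: hit
4: hit
Page faults: 6.

6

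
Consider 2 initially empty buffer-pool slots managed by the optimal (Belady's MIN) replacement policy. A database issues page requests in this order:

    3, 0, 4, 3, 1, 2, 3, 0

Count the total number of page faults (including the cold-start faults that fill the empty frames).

6

3 → miss, frames {3}
0 → miss, frames {3,0}
4 → miss, evict 0, frames {3,4}
3 → hit
1 → miss, evict 4, frames {3,1}
2 → miss, evict 1, frames {3,2}
3 → hit
0 → miss, evict 2, frames {3,0}
Page faults: 6.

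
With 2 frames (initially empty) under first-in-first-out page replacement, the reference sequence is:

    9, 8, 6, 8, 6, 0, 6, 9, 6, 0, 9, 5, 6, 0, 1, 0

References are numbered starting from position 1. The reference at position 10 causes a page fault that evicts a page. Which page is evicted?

9

pos 1: 9: miss, frames [9]
pos 2: 8: miss, frames [9, 8]
pos 3: 6: miss, evict 9, frames [8, 6]
pos 4: 8: hit
pos 5: 6: hit
pos 6: 0: miss, evict 8, frames [6, 0]
pos 7: 6: hit
pos 8: 9: miss, evict 6, frames [0, 9]
pos 9: 6: miss, evict 0, frames [9, 6]
pos 10: 0: miss, evict 9, frames [6, 0]
At position 10, page 9 is evicted.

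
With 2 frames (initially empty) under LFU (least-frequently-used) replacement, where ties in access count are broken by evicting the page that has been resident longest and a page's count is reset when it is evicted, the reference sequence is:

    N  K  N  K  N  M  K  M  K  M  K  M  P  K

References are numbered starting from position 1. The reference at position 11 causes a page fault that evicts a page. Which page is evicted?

M

pos 1: N → fault, frames (N)
pos 2: K → fault, frames (N K)
pos 3: N → hit
pos 4: K → hit
pos 5: N → hit
pos 6: M → fault, evict K, frames (N M)
pos 7: K → fault, evict M, frames (N K)
pos 8: M → fault, evict K, frames (N M)
pos 9: K → fault, evict M, frames (N K)
pos 10: M → fault, evict K, frames (N M)
pos 11: K → fault, evict M, frames (N K)
At position 11, page M is evicted.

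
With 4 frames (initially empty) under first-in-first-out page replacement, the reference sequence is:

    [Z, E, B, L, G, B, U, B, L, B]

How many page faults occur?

6

Z → miss, frames (Z)
E → miss, frames (Z E)
B → miss, frames (Z E B)
L → miss, frames (Z E B L)
G → miss, evict Z, frames (E B L G)
B → hit
U → miss, evict E, frames (B L G U)
B → hit
L → hit
B → hit
Page faults: 6.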